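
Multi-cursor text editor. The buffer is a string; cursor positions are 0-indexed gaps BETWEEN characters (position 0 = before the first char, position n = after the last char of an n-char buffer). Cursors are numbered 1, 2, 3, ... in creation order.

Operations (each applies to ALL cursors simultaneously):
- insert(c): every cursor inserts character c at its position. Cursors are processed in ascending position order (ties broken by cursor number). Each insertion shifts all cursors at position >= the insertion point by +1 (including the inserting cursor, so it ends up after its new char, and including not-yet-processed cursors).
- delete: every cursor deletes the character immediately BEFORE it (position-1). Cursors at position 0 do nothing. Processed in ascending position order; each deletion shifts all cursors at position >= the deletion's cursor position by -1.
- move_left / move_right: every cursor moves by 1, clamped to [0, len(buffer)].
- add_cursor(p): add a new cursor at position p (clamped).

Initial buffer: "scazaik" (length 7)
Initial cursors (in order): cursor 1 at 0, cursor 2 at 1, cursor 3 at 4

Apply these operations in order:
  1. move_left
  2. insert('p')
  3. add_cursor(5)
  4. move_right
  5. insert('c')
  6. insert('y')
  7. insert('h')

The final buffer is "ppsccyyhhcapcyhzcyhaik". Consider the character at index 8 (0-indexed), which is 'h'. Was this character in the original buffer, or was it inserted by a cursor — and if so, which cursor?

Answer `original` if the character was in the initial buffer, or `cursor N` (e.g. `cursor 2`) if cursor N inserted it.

Answer: cursor 2

Derivation:
After op 1 (move_left): buffer="scazaik" (len 7), cursors c1@0 c2@0 c3@3, authorship .......
After op 2 (insert('p')): buffer="ppscapzaik" (len 10), cursors c1@2 c2@2 c3@6, authorship 12...3....
After op 3 (add_cursor(5)): buffer="ppscapzaik" (len 10), cursors c1@2 c2@2 c4@5 c3@6, authorship 12...3....
After op 4 (move_right): buffer="ppscapzaik" (len 10), cursors c1@3 c2@3 c4@6 c3@7, authorship 12...3....
After op 5 (insert('c')): buffer="ppscccapczcaik" (len 14), cursors c1@5 c2@5 c4@9 c3@11, authorship 12.12..34.3...
After op 6 (insert('y')): buffer="ppsccyycapcyzcyaik" (len 18), cursors c1@7 c2@7 c4@12 c3@15, authorship 12.1212..344.33...
After op 7 (insert('h')): buffer="ppsccyyhhcapcyhzcyhaik" (len 22), cursors c1@9 c2@9 c4@15 c3@19, authorship 12.121212..3444.333...
Authorship (.=original, N=cursor N): 1 2 . 1 2 1 2 1 2 . . 3 4 4 4 . 3 3 3 . . .
Index 8: author = 2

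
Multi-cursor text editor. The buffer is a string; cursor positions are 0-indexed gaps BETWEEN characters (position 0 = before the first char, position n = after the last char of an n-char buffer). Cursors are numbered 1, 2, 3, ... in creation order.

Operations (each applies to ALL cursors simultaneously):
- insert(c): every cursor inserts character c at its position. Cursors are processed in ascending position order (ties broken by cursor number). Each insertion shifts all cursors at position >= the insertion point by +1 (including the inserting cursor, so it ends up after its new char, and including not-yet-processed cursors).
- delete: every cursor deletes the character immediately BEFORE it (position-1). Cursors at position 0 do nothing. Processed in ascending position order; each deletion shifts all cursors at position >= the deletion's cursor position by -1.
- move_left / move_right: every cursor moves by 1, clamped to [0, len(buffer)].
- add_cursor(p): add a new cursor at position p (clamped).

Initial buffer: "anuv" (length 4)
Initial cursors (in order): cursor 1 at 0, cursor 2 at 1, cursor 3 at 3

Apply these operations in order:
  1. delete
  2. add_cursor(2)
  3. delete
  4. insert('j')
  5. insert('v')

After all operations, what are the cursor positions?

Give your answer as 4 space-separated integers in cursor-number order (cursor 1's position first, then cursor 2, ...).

Answer: 8 8 8 8

Derivation:
After op 1 (delete): buffer="nv" (len 2), cursors c1@0 c2@0 c3@1, authorship ..
After op 2 (add_cursor(2)): buffer="nv" (len 2), cursors c1@0 c2@0 c3@1 c4@2, authorship ..
After op 3 (delete): buffer="" (len 0), cursors c1@0 c2@0 c3@0 c4@0, authorship 
After op 4 (insert('j')): buffer="jjjj" (len 4), cursors c1@4 c2@4 c3@4 c4@4, authorship 1234
After op 5 (insert('v')): buffer="jjjjvvvv" (len 8), cursors c1@8 c2@8 c3@8 c4@8, authorship 12341234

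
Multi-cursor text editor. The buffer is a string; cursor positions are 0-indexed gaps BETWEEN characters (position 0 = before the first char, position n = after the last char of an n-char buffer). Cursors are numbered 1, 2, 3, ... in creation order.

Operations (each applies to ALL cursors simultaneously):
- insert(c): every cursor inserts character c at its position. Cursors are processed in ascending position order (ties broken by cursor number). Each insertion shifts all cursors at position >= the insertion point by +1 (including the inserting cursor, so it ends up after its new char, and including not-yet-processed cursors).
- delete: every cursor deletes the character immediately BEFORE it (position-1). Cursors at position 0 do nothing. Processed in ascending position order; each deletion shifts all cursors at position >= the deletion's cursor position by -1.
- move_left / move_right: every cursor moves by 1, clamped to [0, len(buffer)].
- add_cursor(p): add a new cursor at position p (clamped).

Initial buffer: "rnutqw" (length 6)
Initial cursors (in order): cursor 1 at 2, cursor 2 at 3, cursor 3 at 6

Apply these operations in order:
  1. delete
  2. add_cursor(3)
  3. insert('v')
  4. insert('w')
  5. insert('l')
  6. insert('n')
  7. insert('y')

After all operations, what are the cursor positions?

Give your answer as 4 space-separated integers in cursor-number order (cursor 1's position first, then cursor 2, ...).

Answer: 11 11 23 23

Derivation:
After op 1 (delete): buffer="rtq" (len 3), cursors c1@1 c2@1 c3@3, authorship ...
After op 2 (add_cursor(3)): buffer="rtq" (len 3), cursors c1@1 c2@1 c3@3 c4@3, authorship ...
After op 3 (insert('v')): buffer="rvvtqvv" (len 7), cursors c1@3 c2@3 c3@7 c4@7, authorship .12..34
After op 4 (insert('w')): buffer="rvvwwtqvvww" (len 11), cursors c1@5 c2@5 c3@11 c4@11, authorship .1212..3434
After op 5 (insert('l')): buffer="rvvwwlltqvvwwll" (len 15), cursors c1@7 c2@7 c3@15 c4@15, authorship .121212..343434
After op 6 (insert('n')): buffer="rvvwwllnntqvvwwllnn" (len 19), cursors c1@9 c2@9 c3@19 c4@19, authorship .12121212..34343434
After op 7 (insert('y')): buffer="rvvwwllnnyytqvvwwllnnyy" (len 23), cursors c1@11 c2@11 c3@23 c4@23, authorship .1212121212..3434343434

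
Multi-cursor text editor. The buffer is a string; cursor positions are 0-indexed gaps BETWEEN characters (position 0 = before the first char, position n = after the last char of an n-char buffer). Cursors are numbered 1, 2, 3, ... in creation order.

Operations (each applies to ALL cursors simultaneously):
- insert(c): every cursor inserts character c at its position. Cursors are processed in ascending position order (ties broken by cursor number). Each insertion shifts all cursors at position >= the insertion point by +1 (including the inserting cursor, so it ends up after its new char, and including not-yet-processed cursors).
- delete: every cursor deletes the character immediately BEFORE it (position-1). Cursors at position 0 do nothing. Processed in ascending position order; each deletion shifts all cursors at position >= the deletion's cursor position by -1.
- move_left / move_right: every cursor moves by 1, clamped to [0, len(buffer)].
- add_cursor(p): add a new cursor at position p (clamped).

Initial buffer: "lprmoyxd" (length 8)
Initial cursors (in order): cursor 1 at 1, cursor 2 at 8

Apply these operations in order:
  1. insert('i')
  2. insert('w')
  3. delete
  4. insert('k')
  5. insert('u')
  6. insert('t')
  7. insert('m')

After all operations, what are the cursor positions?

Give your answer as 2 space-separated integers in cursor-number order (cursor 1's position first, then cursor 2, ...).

After op 1 (insert('i')): buffer="liprmoyxdi" (len 10), cursors c1@2 c2@10, authorship .1.......2
After op 2 (insert('w')): buffer="liwprmoyxdiw" (len 12), cursors c1@3 c2@12, authorship .11.......22
After op 3 (delete): buffer="liprmoyxdi" (len 10), cursors c1@2 c2@10, authorship .1.......2
After op 4 (insert('k')): buffer="likprmoyxdik" (len 12), cursors c1@3 c2@12, authorship .11.......22
After op 5 (insert('u')): buffer="likuprmoyxdiku" (len 14), cursors c1@4 c2@14, authorship .111.......222
After op 6 (insert('t')): buffer="likutprmoyxdikut" (len 16), cursors c1@5 c2@16, authorship .1111.......2222
After op 7 (insert('m')): buffer="likutmprmoyxdikutm" (len 18), cursors c1@6 c2@18, authorship .11111.......22222

Answer: 6 18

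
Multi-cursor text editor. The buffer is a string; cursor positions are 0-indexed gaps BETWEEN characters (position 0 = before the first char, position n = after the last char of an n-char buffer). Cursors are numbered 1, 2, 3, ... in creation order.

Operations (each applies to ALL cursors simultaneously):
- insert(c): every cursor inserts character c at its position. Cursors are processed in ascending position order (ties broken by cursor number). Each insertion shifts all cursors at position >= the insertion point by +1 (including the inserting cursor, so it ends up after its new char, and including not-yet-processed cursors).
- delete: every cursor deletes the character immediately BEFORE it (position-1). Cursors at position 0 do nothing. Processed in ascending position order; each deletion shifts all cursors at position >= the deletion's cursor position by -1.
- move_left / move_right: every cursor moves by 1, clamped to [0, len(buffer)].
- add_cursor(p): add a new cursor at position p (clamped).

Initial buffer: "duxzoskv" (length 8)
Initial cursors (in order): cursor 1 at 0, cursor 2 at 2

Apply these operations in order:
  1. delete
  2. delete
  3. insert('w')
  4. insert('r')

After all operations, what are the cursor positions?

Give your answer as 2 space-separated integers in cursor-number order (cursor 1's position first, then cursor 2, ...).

After op 1 (delete): buffer="dxzoskv" (len 7), cursors c1@0 c2@1, authorship .......
After op 2 (delete): buffer="xzoskv" (len 6), cursors c1@0 c2@0, authorship ......
After op 3 (insert('w')): buffer="wwxzoskv" (len 8), cursors c1@2 c2@2, authorship 12......
After op 4 (insert('r')): buffer="wwrrxzoskv" (len 10), cursors c1@4 c2@4, authorship 1212......

Answer: 4 4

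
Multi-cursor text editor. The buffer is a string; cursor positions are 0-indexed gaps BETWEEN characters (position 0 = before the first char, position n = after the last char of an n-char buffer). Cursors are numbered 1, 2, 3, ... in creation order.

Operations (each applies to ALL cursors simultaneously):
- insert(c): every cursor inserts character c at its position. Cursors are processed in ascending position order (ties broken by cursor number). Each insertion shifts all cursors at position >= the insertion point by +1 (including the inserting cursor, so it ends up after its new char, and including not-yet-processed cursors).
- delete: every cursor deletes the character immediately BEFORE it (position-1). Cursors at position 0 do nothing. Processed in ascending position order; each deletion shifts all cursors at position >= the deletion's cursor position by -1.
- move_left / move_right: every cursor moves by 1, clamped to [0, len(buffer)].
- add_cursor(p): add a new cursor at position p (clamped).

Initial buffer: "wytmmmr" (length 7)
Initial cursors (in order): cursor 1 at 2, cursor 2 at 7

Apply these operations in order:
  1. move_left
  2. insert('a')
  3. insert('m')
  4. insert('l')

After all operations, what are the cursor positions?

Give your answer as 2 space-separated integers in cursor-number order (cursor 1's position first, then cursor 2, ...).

After op 1 (move_left): buffer="wytmmmr" (len 7), cursors c1@1 c2@6, authorship .......
After op 2 (insert('a')): buffer="waytmmmar" (len 9), cursors c1@2 c2@8, authorship .1.....2.
After op 3 (insert('m')): buffer="wamytmmmamr" (len 11), cursors c1@3 c2@10, authorship .11.....22.
After op 4 (insert('l')): buffer="wamlytmmmamlr" (len 13), cursors c1@4 c2@12, authorship .111.....222.

Answer: 4 12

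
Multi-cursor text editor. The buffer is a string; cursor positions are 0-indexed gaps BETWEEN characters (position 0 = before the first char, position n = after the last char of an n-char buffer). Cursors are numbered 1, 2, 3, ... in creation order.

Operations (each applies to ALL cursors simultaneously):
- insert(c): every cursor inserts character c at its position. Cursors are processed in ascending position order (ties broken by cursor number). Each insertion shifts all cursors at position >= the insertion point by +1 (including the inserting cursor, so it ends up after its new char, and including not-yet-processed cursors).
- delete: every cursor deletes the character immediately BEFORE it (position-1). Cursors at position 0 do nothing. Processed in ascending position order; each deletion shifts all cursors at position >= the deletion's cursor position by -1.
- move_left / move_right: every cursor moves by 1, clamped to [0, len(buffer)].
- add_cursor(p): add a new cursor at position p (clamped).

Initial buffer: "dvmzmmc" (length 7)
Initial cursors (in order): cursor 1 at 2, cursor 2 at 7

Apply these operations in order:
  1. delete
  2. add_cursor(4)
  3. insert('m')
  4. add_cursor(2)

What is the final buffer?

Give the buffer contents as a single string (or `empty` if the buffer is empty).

After op 1 (delete): buffer="dmzmm" (len 5), cursors c1@1 c2@5, authorship .....
After op 2 (add_cursor(4)): buffer="dmzmm" (len 5), cursors c1@1 c3@4 c2@5, authorship .....
After op 3 (insert('m')): buffer="dmmzmmmm" (len 8), cursors c1@2 c3@6 c2@8, authorship .1...3.2
After op 4 (add_cursor(2)): buffer="dmmzmmmm" (len 8), cursors c1@2 c4@2 c3@6 c2@8, authorship .1...3.2

Answer: dmmzmmmm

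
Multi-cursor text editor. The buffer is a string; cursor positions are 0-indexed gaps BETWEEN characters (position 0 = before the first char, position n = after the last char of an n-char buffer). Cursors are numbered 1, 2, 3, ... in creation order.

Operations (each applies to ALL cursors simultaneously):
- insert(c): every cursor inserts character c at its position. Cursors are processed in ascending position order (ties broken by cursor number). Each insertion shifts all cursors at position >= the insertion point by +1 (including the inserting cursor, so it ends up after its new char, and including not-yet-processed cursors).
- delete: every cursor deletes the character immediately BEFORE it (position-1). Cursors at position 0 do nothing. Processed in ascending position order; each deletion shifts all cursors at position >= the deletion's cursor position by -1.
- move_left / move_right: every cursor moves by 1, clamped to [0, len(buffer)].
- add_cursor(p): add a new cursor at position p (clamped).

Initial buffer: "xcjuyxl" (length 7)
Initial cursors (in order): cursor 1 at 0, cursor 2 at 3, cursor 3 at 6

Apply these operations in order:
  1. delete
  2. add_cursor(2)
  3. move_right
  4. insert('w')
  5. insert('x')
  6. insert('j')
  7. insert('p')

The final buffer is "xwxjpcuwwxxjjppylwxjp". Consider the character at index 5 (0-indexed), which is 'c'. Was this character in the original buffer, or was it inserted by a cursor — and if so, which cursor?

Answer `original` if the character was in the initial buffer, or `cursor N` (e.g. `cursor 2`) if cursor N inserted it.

Answer: original

Derivation:
After op 1 (delete): buffer="xcuyl" (len 5), cursors c1@0 c2@2 c3@4, authorship .....
After op 2 (add_cursor(2)): buffer="xcuyl" (len 5), cursors c1@0 c2@2 c4@2 c3@4, authorship .....
After op 3 (move_right): buffer="xcuyl" (len 5), cursors c1@1 c2@3 c4@3 c3@5, authorship .....
After op 4 (insert('w')): buffer="xwcuwwylw" (len 9), cursors c1@2 c2@6 c4@6 c3@9, authorship .1..24..3
After op 5 (insert('x')): buffer="xwxcuwwxxylwx" (len 13), cursors c1@3 c2@9 c4@9 c3@13, authorship .11..2424..33
After op 6 (insert('j')): buffer="xwxjcuwwxxjjylwxj" (len 17), cursors c1@4 c2@12 c4@12 c3@17, authorship .111..242424..333
After op 7 (insert('p')): buffer="xwxjpcuwwxxjjppylwxjp" (len 21), cursors c1@5 c2@15 c4@15 c3@21, authorship .1111..24242424..3333
Authorship (.=original, N=cursor N): . 1 1 1 1 . . 2 4 2 4 2 4 2 4 . . 3 3 3 3
Index 5: author = original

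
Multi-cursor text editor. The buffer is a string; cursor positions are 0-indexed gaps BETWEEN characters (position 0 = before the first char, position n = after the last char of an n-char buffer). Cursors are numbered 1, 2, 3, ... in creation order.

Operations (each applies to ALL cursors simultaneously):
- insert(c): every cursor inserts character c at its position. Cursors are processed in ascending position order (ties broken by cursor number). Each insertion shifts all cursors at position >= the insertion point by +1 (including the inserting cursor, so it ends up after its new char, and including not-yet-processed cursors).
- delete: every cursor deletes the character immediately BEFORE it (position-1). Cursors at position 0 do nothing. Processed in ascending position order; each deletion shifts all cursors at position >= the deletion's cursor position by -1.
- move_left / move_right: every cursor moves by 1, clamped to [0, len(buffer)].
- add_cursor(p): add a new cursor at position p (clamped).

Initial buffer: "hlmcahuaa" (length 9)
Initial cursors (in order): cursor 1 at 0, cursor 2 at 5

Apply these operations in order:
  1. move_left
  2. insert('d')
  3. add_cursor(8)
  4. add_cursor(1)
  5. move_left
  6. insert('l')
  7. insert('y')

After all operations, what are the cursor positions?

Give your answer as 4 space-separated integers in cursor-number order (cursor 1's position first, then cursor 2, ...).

After op 1 (move_left): buffer="hlmcahuaa" (len 9), cursors c1@0 c2@4, authorship .........
After op 2 (insert('d')): buffer="dhlmcdahuaa" (len 11), cursors c1@1 c2@6, authorship 1....2.....
After op 3 (add_cursor(8)): buffer="dhlmcdahuaa" (len 11), cursors c1@1 c2@6 c3@8, authorship 1....2.....
After op 4 (add_cursor(1)): buffer="dhlmcdahuaa" (len 11), cursors c1@1 c4@1 c2@6 c3@8, authorship 1....2.....
After op 5 (move_left): buffer="dhlmcdahuaa" (len 11), cursors c1@0 c4@0 c2@5 c3@7, authorship 1....2.....
After op 6 (insert('l')): buffer="lldhlmcldalhuaa" (len 15), cursors c1@2 c4@2 c2@8 c3@11, authorship 141....22.3....
After op 7 (insert('y')): buffer="llyydhlmclydalyhuaa" (len 19), cursors c1@4 c4@4 c2@11 c3@15, authorship 14141....222.33....

Answer: 4 11 15 4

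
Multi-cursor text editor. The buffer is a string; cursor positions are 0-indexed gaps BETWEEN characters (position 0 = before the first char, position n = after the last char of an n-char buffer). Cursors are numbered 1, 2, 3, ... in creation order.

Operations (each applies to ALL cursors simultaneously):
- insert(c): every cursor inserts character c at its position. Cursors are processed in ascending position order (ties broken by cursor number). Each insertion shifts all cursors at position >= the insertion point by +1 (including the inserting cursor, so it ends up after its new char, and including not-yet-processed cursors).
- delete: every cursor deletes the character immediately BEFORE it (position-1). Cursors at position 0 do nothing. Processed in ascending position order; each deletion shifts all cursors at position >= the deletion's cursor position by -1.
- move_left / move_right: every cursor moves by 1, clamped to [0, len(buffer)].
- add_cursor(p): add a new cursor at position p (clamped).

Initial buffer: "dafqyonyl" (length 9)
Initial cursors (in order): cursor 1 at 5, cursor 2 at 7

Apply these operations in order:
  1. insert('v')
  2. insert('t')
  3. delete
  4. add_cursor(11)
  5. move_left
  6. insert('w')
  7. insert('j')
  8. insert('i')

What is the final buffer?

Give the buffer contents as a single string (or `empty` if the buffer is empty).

After op 1 (insert('v')): buffer="dafqyvonvyl" (len 11), cursors c1@6 c2@9, authorship .....1..2..
After op 2 (insert('t')): buffer="dafqyvtonvtyl" (len 13), cursors c1@7 c2@11, authorship .....11..22..
After op 3 (delete): buffer="dafqyvonvyl" (len 11), cursors c1@6 c2@9, authorship .....1..2..
After op 4 (add_cursor(11)): buffer="dafqyvonvyl" (len 11), cursors c1@6 c2@9 c3@11, authorship .....1..2..
After op 5 (move_left): buffer="dafqyvonvyl" (len 11), cursors c1@5 c2@8 c3@10, authorship .....1..2..
After op 6 (insert('w')): buffer="dafqywvonwvywl" (len 14), cursors c1@6 c2@10 c3@13, authorship .....11..22.3.
After op 7 (insert('j')): buffer="dafqywjvonwjvywjl" (len 17), cursors c1@7 c2@12 c3@16, authorship .....111..222.33.
After op 8 (insert('i')): buffer="dafqywjivonwjivywjil" (len 20), cursors c1@8 c2@14 c3@19, authorship .....1111..2222.333.

Answer: dafqywjivonwjivywjil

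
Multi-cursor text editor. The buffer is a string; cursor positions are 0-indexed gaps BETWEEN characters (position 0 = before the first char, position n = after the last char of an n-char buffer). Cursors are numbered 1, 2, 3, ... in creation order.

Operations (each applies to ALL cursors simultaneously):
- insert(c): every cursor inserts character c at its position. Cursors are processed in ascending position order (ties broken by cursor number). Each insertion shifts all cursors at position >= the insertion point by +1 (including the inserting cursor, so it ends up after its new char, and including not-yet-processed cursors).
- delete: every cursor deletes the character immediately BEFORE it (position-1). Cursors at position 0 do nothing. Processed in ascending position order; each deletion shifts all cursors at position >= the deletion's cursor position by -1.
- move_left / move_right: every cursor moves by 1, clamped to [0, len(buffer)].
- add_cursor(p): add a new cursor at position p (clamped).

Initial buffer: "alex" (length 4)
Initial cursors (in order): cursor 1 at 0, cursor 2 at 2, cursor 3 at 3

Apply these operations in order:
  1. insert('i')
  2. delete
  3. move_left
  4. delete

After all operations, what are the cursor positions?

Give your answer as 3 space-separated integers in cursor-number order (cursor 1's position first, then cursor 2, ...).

Answer: 0 0 0

Derivation:
After op 1 (insert('i')): buffer="ialieix" (len 7), cursors c1@1 c2@4 c3@6, authorship 1..2.3.
After op 2 (delete): buffer="alex" (len 4), cursors c1@0 c2@2 c3@3, authorship ....
After op 3 (move_left): buffer="alex" (len 4), cursors c1@0 c2@1 c3@2, authorship ....
After op 4 (delete): buffer="ex" (len 2), cursors c1@0 c2@0 c3@0, authorship ..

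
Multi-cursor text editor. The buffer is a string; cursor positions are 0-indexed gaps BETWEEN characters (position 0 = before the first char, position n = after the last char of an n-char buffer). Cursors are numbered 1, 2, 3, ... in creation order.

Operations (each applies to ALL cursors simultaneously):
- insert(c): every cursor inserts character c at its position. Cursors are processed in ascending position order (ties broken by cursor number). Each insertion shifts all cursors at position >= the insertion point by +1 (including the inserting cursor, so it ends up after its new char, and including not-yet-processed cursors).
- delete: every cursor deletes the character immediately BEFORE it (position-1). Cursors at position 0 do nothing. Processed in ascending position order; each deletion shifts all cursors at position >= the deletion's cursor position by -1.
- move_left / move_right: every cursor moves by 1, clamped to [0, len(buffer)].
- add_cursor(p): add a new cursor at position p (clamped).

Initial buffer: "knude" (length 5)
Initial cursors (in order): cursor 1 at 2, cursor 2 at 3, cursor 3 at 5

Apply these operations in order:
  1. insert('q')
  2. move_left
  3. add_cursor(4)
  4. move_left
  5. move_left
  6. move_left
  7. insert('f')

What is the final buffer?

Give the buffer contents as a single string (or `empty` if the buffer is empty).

After op 1 (insert('q')): buffer="knquqdeq" (len 8), cursors c1@3 c2@5 c3@8, authorship ..1.2..3
After op 2 (move_left): buffer="knquqdeq" (len 8), cursors c1@2 c2@4 c3@7, authorship ..1.2..3
After op 3 (add_cursor(4)): buffer="knquqdeq" (len 8), cursors c1@2 c2@4 c4@4 c3@7, authorship ..1.2..3
After op 4 (move_left): buffer="knquqdeq" (len 8), cursors c1@1 c2@3 c4@3 c3@6, authorship ..1.2..3
After op 5 (move_left): buffer="knquqdeq" (len 8), cursors c1@0 c2@2 c4@2 c3@5, authorship ..1.2..3
After op 6 (move_left): buffer="knquqdeq" (len 8), cursors c1@0 c2@1 c4@1 c3@4, authorship ..1.2..3
After op 7 (insert('f')): buffer="fkffnqufqdeq" (len 12), cursors c1@1 c2@4 c4@4 c3@8, authorship 1.24.1.32..3

Answer: fkffnqufqdeq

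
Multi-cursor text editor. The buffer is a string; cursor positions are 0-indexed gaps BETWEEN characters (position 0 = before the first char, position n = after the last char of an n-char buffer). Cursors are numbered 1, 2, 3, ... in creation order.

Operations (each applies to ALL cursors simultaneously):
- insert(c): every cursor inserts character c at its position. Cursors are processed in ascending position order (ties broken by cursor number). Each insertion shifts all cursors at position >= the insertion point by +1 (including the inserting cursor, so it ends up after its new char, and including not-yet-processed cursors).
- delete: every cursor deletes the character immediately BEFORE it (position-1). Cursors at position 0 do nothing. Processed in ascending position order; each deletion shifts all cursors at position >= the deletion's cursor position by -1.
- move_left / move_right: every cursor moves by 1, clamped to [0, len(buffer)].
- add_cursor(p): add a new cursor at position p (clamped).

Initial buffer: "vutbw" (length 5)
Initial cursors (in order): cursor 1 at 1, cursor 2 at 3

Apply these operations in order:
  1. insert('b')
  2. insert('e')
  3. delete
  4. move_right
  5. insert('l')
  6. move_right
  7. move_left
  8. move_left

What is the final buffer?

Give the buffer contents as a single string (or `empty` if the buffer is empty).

Answer: vbultbblw

Derivation:
After op 1 (insert('b')): buffer="vbutbbw" (len 7), cursors c1@2 c2@5, authorship .1..2..
After op 2 (insert('e')): buffer="vbeutbebw" (len 9), cursors c1@3 c2@7, authorship .11..22..
After op 3 (delete): buffer="vbutbbw" (len 7), cursors c1@2 c2@5, authorship .1..2..
After op 4 (move_right): buffer="vbutbbw" (len 7), cursors c1@3 c2@6, authorship .1..2..
After op 5 (insert('l')): buffer="vbultbblw" (len 9), cursors c1@4 c2@8, authorship .1.1.2.2.
After op 6 (move_right): buffer="vbultbblw" (len 9), cursors c1@5 c2@9, authorship .1.1.2.2.
After op 7 (move_left): buffer="vbultbblw" (len 9), cursors c1@4 c2@8, authorship .1.1.2.2.
After op 8 (move_left): buffer="vbultbblw" (len 9), cursors c1@3 c2@7, authorship .1.1.2.2.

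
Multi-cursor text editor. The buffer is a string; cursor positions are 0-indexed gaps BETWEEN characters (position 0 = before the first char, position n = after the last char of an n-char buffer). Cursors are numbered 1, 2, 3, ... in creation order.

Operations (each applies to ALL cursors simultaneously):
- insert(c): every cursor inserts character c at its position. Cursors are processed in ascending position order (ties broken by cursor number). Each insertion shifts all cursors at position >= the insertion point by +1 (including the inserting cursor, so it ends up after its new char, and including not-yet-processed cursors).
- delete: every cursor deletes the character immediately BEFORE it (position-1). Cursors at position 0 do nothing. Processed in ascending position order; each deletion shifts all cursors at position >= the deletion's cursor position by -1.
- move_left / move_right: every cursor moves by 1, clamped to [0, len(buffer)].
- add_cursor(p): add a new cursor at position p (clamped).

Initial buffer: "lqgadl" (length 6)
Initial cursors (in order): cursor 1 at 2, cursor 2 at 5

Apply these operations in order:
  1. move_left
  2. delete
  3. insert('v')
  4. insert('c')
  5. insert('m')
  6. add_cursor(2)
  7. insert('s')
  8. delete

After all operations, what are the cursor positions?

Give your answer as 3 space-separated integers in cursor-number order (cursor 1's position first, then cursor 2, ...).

Answer: 3 8 2

Derivation:
After op 1 (move_left): buffer="lqgadl" (len 6), cursors c1@1 c2@4, authorship ......
After op 2 (delete): buffer="qgdl" (len 4), cursors c1@0 c2@2, authorship ....
After op 3 (insert('v')): buffer="vqgvdl" (len 6), cursors c1@1 c2@4, authorship 1..2..
After op 4 (insert('c')): buffer="vcqgvcdl" (len 8), cursors c1@2 c2@6, authorship 11..22..
After op 5 (insert('m')): buffer="vcmqgvcmdl" (len 10), cursors c1@3 c2@8, authorship 111..222..
After op 6 (add_cursor(2)): buffer="vcmqgvcmdl" (len 10), cursors c3@2 c1@3 c2@8, authorship 111..222..
After op 7 (insert('s')): buffer="vcsmsqgvcmsdl" (len 13), cursors c3@3 c1@5 c2@11, authorship 11311..2222..
After op 8 (delete): buffer="vcmqgvcmdl" (len 10), cursors c3@2 c1@3 c2@8, authorship 111..222..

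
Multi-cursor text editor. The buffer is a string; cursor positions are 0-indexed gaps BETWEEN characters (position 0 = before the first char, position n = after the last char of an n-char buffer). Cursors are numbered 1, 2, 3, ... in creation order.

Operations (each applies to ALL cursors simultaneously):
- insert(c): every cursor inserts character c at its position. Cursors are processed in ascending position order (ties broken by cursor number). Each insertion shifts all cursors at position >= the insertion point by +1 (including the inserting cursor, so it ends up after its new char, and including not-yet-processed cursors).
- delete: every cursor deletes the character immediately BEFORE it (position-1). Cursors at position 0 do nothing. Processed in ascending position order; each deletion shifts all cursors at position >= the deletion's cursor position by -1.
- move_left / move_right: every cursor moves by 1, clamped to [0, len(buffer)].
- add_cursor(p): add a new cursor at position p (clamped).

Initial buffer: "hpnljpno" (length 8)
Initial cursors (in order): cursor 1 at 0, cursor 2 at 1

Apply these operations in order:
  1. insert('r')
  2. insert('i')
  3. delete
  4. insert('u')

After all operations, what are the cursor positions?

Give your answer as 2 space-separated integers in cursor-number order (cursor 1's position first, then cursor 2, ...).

After op 1 (insert('r')): buffer="rhrpnljpno" (len 10), cursors c1@1 c2@3, authorship 1.2.......
After op 2 (insert('i')): buffer="rihripnljpno" (len 12), cursors c1@2 c2@5, authorship 11.22.......
After op 3 (delete): buffer="rhrpnljpno" (len 10), cursors c1@1 c2@3, authorship 1.2.......
After op 4 (insert('u')): buffer="ruhrupnljpno" (len 12), cursors c1@2 c2@5, authorship 11.22.......

Answer: 2 5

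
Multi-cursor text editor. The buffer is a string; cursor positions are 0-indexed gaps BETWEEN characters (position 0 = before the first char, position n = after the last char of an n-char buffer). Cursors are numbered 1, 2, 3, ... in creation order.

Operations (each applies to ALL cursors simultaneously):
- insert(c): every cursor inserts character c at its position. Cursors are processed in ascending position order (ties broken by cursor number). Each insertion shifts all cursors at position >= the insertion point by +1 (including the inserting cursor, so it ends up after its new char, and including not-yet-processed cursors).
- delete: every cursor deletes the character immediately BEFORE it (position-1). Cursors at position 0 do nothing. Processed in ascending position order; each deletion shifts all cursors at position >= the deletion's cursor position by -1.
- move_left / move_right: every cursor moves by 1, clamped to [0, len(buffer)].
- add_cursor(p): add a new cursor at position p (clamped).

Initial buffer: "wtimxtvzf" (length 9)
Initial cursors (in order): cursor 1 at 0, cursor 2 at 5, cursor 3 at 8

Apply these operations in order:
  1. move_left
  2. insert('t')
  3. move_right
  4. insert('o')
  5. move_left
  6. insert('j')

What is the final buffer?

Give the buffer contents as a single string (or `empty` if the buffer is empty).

After op 1 (move_left): buffer="wtimxtvzf" (len 9), cursors c1@0 c2@4 c3@7, authorship .........
After op 2 (insert('t')): buffer="twtimtxtvtzf" (len 12), cursors c1@1 c2@6 c3@10, authorship 1....2...3..
After op 3 (move_right): buffer="twtimtxtvtzf" (len 12), cursors c1@2 c2@7 c3@11, authorship 1....2...3..
After op 4 (insert('o')): buffer="twotimtxotvtzof" (len 15), cursors c1@3 c2@9 c3@14, authorship 1.1...2.2..3.3.
After op 5 (move_left): buffer="twotimtxotvtzof" (len 15), cursors c1@2 c2@8 c3@13, authorship 1.1...2.2..3.3.
After op 6 (insert('j')): buffer="twjotimtxjotvtzjof" (len 18), cursors c1@3 c2@10 c3@16, authorship 1.11...2.22..3.33.

Answer: twjotimtxjotvtzjof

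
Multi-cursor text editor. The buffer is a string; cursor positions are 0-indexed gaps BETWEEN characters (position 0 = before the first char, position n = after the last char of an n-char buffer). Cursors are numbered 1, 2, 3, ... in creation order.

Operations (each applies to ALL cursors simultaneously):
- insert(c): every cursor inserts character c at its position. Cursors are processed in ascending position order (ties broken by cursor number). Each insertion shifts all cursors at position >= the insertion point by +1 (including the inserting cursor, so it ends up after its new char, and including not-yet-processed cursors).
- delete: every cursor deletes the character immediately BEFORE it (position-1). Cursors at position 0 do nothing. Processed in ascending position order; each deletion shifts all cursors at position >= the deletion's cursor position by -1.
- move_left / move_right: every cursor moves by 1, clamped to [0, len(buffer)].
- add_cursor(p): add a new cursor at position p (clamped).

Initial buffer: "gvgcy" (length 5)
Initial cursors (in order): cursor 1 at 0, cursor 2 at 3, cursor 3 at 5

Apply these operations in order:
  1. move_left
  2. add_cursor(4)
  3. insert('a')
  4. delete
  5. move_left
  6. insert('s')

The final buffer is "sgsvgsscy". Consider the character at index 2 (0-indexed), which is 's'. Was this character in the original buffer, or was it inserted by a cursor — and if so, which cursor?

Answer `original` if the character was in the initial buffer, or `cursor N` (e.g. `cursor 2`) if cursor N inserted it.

Answer: cursor 2

Derivation:
After op 1 (move_left): buffer="gvgcy" (len 5), cursors c1@0 c2@2 c3@4, authorship .....
After op 2 (add_cursor(4)): buffer="gvgcy" (len 5), cursors c1@0 c2@2 c3@4 c4@4, authorship .....
After op 3 (insert('a')): buffer="agvagcaay" (len 9), cursors c1@1 c2@4 c3@8 c4@8, authorship 1..2..34.
After op 4 (delete): buffer="gvgcy" (len 5), cursors c1@0 c2@2 c3@4 c4@4, authorship .....
After op 5 (move_left): buffer="gvgcy" (len 5), cursors c1@0 c2@1 c3@3 c4@3, authorship .....
After op 6 (insert('s')): buffer="sgsvgsscy" (len 9), cursors c1@1 c2@3 c3@7 c4@7, authorship 1.2..34..
Authorship (.=original, N=cursor N): 1 . 2 . . 3 4 . .
Index 2: author = 2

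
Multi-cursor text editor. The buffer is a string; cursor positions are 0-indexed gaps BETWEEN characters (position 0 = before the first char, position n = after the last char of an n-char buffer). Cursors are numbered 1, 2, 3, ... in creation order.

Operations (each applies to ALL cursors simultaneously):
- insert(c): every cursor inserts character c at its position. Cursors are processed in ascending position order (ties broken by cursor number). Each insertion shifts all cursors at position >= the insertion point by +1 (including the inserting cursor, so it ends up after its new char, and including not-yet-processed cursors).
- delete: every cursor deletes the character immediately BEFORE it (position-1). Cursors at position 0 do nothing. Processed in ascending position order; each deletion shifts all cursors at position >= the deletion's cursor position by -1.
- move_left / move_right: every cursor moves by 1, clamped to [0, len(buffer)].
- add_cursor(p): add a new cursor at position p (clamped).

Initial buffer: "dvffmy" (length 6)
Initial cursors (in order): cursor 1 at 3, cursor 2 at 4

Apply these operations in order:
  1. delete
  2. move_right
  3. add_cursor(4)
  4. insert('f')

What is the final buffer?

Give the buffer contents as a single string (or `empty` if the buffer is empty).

After op 1 (delete): buffer="dvmy" (len 4), cursors c1@2 c2@2, authorship ....
After op 2 (move_right): buffer="dvmy" (len 4), cursors c1@3 c2@3, authorship ....
After op 3 (add_cursor(4)): buffer="dvmy" (len 4), cursors c1@3 c2@3 c3@4, authorship ....
After op 4 (insert('f')): buffer="dvmffyf" (len 7), cursors c1@5 c2@5 c3@7, authorship ...12.3

Answer: dvmffyf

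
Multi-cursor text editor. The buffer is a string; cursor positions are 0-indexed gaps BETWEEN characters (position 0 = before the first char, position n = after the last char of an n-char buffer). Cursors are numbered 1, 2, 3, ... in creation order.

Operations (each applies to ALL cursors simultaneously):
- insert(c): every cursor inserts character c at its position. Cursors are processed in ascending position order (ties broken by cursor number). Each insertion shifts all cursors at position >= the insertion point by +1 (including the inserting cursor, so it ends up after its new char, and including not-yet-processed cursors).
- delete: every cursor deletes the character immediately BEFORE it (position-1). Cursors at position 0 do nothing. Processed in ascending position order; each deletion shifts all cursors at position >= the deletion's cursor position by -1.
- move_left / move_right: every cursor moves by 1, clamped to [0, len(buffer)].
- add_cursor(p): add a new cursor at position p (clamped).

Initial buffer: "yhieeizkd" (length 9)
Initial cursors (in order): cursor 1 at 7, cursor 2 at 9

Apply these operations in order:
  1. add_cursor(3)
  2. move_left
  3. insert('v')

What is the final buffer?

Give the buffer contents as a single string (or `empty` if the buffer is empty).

After op 1 (add_cursor(3)): buffer="yhieeizkd" (len 9), cursors c3@3 c1@7 c2@9, authorship .........
After op 2 (move_left): buffer="yhieeizkd" (len 9), cursors c3@2 c1@6 c2@8, authorship .........
After op 3 (insert('v')): buffer="yhvieeivzkvd" (len 12), cursors c3@3 c1@8 c2@11, authorship ..3....1..2.

Answer: yhvieeivzkvd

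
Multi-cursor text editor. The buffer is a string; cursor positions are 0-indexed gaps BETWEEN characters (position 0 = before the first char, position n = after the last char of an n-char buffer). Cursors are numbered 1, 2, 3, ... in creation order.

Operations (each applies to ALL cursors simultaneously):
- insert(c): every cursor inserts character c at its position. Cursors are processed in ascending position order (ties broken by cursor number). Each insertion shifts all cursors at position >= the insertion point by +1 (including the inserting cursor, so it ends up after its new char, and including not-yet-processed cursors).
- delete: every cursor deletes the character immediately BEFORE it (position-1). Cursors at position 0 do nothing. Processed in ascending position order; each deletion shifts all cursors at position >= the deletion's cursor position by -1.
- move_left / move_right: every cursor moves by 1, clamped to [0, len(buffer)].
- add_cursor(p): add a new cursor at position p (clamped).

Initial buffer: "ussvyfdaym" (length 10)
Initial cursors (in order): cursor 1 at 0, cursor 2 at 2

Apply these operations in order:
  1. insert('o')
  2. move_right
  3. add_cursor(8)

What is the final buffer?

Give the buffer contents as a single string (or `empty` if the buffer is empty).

Answer: ousosvyfdaym

Derivation:
After op 1 (insert('o')): buffer="ousosvyfdaym" (len 12), cursors c1@1 c2@4, authorship 1..2........
After op 2 (move_right): buffer="ousosvyfdaym" (len 12), cursors c1@2 c2@5, authorship 1..2........
After op 3 (add_cursor(8)): buffer="ousosvyfdaym" (len 12), cursors c1@2 c2@5 c3@8, authorship 1..2........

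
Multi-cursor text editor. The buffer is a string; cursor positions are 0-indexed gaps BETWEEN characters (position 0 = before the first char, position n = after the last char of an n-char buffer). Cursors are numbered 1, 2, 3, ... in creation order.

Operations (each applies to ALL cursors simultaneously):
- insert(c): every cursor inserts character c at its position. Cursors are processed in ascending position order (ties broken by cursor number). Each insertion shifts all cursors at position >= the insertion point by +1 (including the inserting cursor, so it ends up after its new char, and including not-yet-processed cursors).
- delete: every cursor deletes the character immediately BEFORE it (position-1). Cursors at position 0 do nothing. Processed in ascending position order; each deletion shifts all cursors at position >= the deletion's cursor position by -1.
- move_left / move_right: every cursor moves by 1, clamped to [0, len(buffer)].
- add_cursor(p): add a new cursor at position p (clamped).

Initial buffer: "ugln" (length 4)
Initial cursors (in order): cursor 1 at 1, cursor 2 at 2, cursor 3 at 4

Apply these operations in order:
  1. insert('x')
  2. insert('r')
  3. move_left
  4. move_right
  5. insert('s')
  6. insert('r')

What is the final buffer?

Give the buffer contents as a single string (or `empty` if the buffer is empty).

Answer: uxrsrgxrsrlnxrsr

Derivation:
After op 1 (insert('x')): buffer="uxgxlnx" (len 7), cursors c1@2 c2@4 c3@7, authorship .1.2..3
After op 2 (insert('r')): buffer="uxrgxrlnxr" (len 10), cursors c1@3 c2@6 c3@10, authorship .11.22..33
After op 3 (move_left): buffer="uxrgxrlnxr" (len 10), cursors c1@2 c2@5 c3@9, authorship .11.22..33
After op 4 (move_right): buffer="uxrgxrlnxr" (len 10), cursors c1@3 c2@6 c3@10, authorship .11.22..33
After op 5 (insert('s')): buffer="uxrsgxrslnxrs" (len 13), cursors c1@4 c2@8 c3@13, authorship .111.222..333
After op 6 (insert('r')): buffer="uxrsrgxrsrlnxrsr" (len 16), cursors c1@5 c2@10 c3@16, authorship .1111.2222..3333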